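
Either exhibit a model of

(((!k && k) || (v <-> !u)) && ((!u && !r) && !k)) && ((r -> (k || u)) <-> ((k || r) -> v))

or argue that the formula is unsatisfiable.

v=T, u=F, k=F, r=F

  ((!k && k) || (v <-> !u)) && ((!u && !r) && !k) = True
    (!k && k) || (v <-> !u) = True
      !k && k = False
        !k = True
      v <-> !u = True
        !u = True
    (!u && !r) && !k = True
      !u && !r = True
        !u = True
        !r = True
      !k = True
  (r -> (k || u)) <-> ((k || r) -> v) = True
    r -> (k || u) = True
      k || u = False
    (k || r) -> v = True
      k || r = False
Both conjuncts True, so the formula holds.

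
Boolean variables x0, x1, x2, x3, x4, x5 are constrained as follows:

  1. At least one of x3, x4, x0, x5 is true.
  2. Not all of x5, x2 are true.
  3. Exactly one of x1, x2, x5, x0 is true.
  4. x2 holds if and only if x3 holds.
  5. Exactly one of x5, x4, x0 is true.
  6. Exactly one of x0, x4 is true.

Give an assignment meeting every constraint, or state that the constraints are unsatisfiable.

x0 = False, x1 = True, x2 = False, x3 = False, x4 = True, x5 = False

  (1) {x3, x4, x0, x5}: 1 true — at least one ✓
  (2) {x5, x2}: 0/2 true — not all ✓
  (3) {x1, x2, x5, x0}: 1 true — exactly one ✓
  (4) x2=F, x3=F — same ✓
  (5) {x5, x4, x0}: 1 true — exactly one ✓
  (6) {x0, x4}: 1 true — exactly one ✓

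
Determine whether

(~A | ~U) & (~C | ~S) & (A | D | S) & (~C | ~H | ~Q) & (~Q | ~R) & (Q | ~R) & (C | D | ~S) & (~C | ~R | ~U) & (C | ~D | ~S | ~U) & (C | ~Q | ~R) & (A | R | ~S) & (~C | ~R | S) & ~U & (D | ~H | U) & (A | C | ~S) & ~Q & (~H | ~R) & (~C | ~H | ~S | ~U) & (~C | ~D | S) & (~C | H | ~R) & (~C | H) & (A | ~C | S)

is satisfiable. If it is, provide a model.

Q: False; C: False; U: False; H: False; A: True; R: False; D: True; S: False

Unit clause (~U) forces U = False.
Unit clause (~Q) forces Q = False.
In (Q | ~R) only ~R is left, so R = False.
Set C = False.
Set H = False.
Set A = True.
Set D = True.
Set S = False.
All clauses satisfied.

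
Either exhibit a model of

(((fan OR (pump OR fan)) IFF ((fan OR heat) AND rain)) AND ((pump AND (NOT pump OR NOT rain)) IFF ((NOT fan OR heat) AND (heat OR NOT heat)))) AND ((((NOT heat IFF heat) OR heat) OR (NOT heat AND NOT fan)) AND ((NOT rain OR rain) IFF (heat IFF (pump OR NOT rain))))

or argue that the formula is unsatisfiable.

Case heat = True: the formula simplifies to (((fan OR (pump OR fan)) IFF rain) AND (pump AND (NOT pump OR NOT rain))) AND ((NOT rain OR rain) IFF (pump OR NOT rain)).
  pump = True: simplifies to (rain AND NOT rain) AND (NOT rain OR rain).
    rain = True: the conjunct NOT rain is False.
    rain = False: the conjunct rain is False.
  pump = False: the conjunct pump is False.
Case heat = False: the formula simplifies to (((fan OR (pump OR fan)) IFF (fan AND rain)) AND ((pump AND (NOT pump OR NOT rain)) IFF NOT fan)) AND (NOT fan AND ((NOT rain OR rain) IFF NOT ((pump OR NOT rain)))).
  fan = True: the conjunct NOT fan is False.
  fan = False: simplifies to (NOT pump AND (pump AND (NOT pump OR NOT rain))) AND ((NOT rain OR rain) IFF NOT ((pump OR NOT rain))).
    pump = True: the conjunct NOT pump is False.
    pump = False: the conjunct pump is False.
Both cases fail — unsatisfiable.

UNSATISFIABLE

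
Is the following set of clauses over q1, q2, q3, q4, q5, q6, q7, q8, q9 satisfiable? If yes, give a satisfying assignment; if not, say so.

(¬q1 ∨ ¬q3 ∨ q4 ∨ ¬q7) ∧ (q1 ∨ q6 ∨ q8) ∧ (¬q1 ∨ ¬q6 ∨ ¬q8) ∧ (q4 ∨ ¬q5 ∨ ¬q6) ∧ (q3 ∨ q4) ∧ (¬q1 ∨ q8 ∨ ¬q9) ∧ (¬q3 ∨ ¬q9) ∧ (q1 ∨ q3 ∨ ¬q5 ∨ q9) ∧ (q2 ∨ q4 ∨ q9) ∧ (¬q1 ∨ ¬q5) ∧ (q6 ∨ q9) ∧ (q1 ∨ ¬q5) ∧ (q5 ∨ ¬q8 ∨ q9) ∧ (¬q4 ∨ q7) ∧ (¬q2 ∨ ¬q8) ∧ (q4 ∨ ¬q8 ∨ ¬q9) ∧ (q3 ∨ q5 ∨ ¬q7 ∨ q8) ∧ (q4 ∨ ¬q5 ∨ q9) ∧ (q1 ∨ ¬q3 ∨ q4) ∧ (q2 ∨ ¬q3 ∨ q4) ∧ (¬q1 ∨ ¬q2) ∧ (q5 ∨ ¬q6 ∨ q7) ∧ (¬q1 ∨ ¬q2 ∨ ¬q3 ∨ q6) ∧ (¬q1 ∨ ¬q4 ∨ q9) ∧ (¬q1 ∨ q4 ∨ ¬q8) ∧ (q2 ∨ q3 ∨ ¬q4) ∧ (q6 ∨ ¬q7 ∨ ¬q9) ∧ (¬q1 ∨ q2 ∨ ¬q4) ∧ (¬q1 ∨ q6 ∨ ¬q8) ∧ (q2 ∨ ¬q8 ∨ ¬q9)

Try q1 = True:
  (¬q1 ∨ ¬q5) forces q5 = False.
  (¬q1 ∨ ¬q2) forces q2 = False.
  (¬q1 ∨ q2 ∨ ¬q4) forces q4 = False.
  (q3 ∨ q4) forces q3 = True.
  clause (q2 ∨ ¬q3 ∨ q4) is falsified — backtrack.
So q1 = False.
  then (q1 ∨ ¬q5) forces q5 = False.
Set q2 = True.
  then (¬q2 ∨ ¬q8) forces q8 = False.
  then (q1 ∨ q6 ∨ q8) forces q6 = True.
  then (q5 ∨ ¬q6 ∨ q7) forces q7 = True.
  then (q3 ∨ q5 ∨ ¬q7 ∨ q8) forces q3 = True.
  then (q1 ∨ ¬q3 ∨ q4) forces q4 = True.
  then (¬q3 ∨ ¬q9) forces q9 = False.
All clauses satisfied.

q1: False, q2: True, q3: True, q4: True, q5: False, q6: True, q7: True, q8: False, q9: False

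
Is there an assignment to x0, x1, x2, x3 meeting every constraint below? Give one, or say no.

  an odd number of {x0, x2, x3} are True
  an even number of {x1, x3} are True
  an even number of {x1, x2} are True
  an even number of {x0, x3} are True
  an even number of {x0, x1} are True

x0: True; x1: True; x2: True; x3: True

{x0, x2, x3}: 3 true → odd ✓
{x1, x3}: 2 true → even ✓
{x1, x2}: 2 true → even ✓
{x0, x3}: 2 true → even ✓
{x0, x1}: 2 true → even ✓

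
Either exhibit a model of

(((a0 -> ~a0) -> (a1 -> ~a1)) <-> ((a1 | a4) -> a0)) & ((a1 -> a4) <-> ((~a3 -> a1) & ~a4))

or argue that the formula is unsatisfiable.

a0=T, a1=F, a3=T, a4=F

  ((a0 -> ~a0) -> (a1 -> ~a1)) <-> ((a1 | a4) -> a0) = True
    (a0 -> ~a0) -> (a1 -> ~a1) = True
      a0 -> ~a0 = False
        ~a0 = False
      a1 -> ~a1 = True
        ~a1 = True
    (a1 | a4) -> a0 = True
      a1 | a4 = False
  (a1 -> a4) <-> ((~a3 -> a1) & ~a4) = True
    a1 -> a4 = True
    (~a3 -> a1) & ~a4 = True
      ~a3 -> a1 = True
        ~a3 = False
      ~a4 = True
Both conjuncts True, so the formula holds.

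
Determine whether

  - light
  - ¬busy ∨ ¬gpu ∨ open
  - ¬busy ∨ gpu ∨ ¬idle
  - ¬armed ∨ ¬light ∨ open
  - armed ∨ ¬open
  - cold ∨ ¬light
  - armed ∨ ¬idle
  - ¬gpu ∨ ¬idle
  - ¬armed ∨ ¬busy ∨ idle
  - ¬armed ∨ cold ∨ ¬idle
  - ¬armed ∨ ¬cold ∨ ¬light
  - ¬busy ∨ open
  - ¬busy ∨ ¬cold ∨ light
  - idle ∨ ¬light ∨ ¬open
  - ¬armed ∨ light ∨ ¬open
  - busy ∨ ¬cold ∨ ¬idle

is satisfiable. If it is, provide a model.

light = True, gpu = False, idle = False, armed = False, cold = True, busy = False, open = False

Unit clause (light) forces light = True.
In (cold ∨ ¬light) only cold is left, so cold = True.
In (¬armed ∨ ¬cold ∨ ¬light) only ¬armed is left, so armed = False.
In (armed ∨ ¬open) only ¬open is left, so open = False.
In (armed ∨ ¬idle) only ¬idle is left, so idle = False.
In (¬busy ∨ open) only ¬busy is left, so busy = False.
Set gpu = False.
All clauses satisfied.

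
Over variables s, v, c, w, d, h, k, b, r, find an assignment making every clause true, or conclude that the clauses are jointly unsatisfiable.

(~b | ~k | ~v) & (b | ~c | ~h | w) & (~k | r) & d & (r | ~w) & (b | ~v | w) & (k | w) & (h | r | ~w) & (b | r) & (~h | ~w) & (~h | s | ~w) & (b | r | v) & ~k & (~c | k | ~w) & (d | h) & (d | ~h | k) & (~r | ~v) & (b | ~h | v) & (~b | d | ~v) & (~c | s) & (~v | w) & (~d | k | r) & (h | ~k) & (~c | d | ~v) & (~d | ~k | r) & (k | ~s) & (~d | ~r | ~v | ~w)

Unit clause (d) forces d = True.
Unit clause (~k) forces k = False.
In (~d | k | r) only r is left, so r = True.
In (k | ~s) only ~s is left, so s = False.
In (k | w) only w is left, so w = True.
In (~h | ~w) only ~h is left, so h = False.
In (~c | k | ~w) only ~c is left, so c = False.
In (~r | ~v) only ~v is left, so v = False.
Set b = True.
All clauses satisfied.

s = False, v = False, c = False, w = True, d = True, h = False, k = False, b = True, r = True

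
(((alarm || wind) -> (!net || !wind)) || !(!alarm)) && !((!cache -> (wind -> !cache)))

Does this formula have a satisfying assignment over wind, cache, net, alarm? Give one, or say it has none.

The conjunct !((!cache -> (wind -> !cache))) is unsatisfiable on its own:
  wind=F, cache=F: evaluates to False.
  wind=F, cache=T: evaluates to False.
  wind=T, cache=F: evaluates to False.
  wind=T, cache=T: evaluates to False.
So the whole conjunction is unsatisfiable.

UNSATISFIABLE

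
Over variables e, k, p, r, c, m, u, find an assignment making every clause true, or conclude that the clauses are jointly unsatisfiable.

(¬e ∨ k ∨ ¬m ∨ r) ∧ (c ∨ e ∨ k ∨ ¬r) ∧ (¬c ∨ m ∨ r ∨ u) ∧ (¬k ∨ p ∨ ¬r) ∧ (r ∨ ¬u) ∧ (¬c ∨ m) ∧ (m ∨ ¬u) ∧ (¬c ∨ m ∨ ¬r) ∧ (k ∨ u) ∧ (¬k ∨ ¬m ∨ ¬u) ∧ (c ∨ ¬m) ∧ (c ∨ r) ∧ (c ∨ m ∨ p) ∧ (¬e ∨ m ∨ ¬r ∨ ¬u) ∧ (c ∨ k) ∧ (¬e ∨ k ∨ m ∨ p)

Set e = False.
Set k = False.
  then (k ∨ u) forces u = True.
  then (c ∨ k) forces c = True.
  then (r ∨ ¬u) forces r = True.
  then (¬c ∨ m) forces m = True.
Set p = False.
All clauses satisfied.

e: False; k: False; p: False; r: True; c: True; m: True; u: True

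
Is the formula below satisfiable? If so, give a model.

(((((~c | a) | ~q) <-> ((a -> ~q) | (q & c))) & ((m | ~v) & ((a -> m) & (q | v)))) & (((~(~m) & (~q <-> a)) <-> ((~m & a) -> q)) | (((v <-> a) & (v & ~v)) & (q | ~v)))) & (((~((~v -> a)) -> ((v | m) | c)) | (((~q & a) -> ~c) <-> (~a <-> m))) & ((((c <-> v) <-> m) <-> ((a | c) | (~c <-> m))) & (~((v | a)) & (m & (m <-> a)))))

Case m = True: the formula simplifies to (((((~c | a) | ~q) <-> ((a -> ~q) | (q & c))) & (q | v)) & ((~q <-> a) | (((v <-> a) & (v & ~v)) & (q | ~v)))) & (((c <-> v) <-> ((a | c) | ~c)) & (~((v | a)) & a)).
  a = True: the conjunct ~((v | a)) becomes ~((v | True)) = False.
  a = False: the conjunct a is False.
Case m = False: the conjunct m is False.
Both cases fail — unsatisfiable.

UNSATISFIABLE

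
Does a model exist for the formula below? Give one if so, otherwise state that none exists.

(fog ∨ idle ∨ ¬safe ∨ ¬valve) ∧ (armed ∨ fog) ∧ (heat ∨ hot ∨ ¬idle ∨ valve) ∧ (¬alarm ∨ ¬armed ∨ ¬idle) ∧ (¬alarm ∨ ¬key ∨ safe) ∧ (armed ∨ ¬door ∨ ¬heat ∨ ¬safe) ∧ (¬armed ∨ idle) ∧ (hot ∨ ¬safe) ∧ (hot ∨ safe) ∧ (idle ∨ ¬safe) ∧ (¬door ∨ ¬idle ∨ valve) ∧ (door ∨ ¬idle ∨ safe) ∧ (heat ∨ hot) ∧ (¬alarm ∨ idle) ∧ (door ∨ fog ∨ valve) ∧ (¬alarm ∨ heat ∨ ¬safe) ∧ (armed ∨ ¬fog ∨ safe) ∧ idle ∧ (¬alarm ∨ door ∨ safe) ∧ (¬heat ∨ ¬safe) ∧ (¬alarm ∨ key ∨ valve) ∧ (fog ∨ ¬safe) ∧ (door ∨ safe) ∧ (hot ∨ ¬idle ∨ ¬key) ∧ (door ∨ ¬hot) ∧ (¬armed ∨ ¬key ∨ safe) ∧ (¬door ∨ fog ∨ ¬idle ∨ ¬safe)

armed: True; alarm: False; key: False; heat: False; idle: True; door: True; hot: True; fog: False; valve: True; safe: False

Unit clause (idle) forces idle = True.
Set armed = True.
  then (¬alarm ∨ ¬armed ∨ ¬idle) forces alarm = False.
Set key = False.
Set heat = False.
  then (heat ∨ hot) forces hot = True.
  then (door ∨ ¬hot) forces door = True.
  then (¬door ∨ ¬idle ∨ valve) forces valve = True.
Set fog = False.
  then (fog ∨ ¬safe) forces safe = False.
All clauses satisfied.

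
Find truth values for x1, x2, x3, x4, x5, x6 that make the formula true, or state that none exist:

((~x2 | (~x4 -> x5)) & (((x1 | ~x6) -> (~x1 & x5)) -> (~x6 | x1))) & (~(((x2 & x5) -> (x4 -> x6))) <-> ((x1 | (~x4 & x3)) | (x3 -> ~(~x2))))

x1=F, x2=F, x3=T, x4=T, x5=T, x6=F

  (~x2 | (~x4 -> x5)) & (((x1 | ~x6) -> (~x1 & x5)) -> (~x6 | x1)) = True
    ~x2 | (~x4 -> x5) = True
      ~x2 = True
      ~x4 -> x5 = True
        ~x4 = False
    ((x1 | ~x6) -> (~x1 & x5)) -> (~x6 | x1) = True
      (x1 | ~x6) -> (~x1 & x5) = True
        x1 | ~x6 = True
          ~x6 = True
        ~x1 & x5 = True
          ~x1 = True
      ~x6 | x1 = True
        ~x6 = True
  ~(((x2 & x5) -> (x4 -> x6))) <-> ((x1 | (~x4 & x3)) | (x3 -> ~(~x2))) = True
    ~(((x2 & x5) -> (x4 -> x6))) = False
      (x2 & x5) -> (x4 -> x6) = True
        x2 & x5 = False
        x4 -> x6 = False
    (x1 | (~x4 & x3)) | (x3 -> ~(~x2)) = False
      x1 | (~x4 & x3) = False
        ~x4 & x3 = False
          ~x4 = False
      x3 -> ~(~x2) = False
        ~(~x2) = False
          ~x2 = True
Both conjuncts True, so the formula holds.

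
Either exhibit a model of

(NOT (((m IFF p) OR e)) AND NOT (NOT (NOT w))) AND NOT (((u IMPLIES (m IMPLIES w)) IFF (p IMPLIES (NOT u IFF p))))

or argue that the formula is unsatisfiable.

u=T, w=F, e=F, p=F, m=T

  NOT (((m IFF p) OR e)) AND NOT (NOT (NOT w)) = True
    NOT (((m IFF p) OR e)) = True
      (m IFF p) OR e = False
        m IFF p = False
    NOT (NOT (NOT w)) = True
      NOT (NOT w) = False
        NOT w = True
  NOT (((u IMPLIES (m IMPLIES w)) IFF (p IMPLIES (NOT u IFF p)))) = True
    (u IMPLIES (m IMPLIES w)) IFF (p IMPLIES (NOT u IFF p)) = False
      u IMPLIES (m IMPLIES w) = False
        m IMPLIES w = False
      p IMPLIES (NOT u IFF p) = True
        NOT u IFF p = True
          NOT u = False
Both conjuncts True, so the formula holds.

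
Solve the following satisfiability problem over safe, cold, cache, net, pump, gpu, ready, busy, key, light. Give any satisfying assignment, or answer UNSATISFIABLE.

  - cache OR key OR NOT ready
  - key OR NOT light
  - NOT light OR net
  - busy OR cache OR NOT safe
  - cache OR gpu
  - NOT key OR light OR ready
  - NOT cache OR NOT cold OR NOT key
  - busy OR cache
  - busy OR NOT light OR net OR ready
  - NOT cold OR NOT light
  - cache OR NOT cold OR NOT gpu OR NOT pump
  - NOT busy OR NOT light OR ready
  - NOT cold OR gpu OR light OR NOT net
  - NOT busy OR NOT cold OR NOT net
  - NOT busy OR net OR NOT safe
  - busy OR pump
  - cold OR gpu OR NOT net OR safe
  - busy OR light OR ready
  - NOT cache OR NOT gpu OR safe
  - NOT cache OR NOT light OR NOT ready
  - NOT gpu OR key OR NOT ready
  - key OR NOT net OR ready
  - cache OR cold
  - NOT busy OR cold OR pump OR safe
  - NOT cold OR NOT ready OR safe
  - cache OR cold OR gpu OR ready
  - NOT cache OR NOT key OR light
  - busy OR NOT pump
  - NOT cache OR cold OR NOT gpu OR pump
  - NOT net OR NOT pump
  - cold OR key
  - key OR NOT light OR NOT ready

Set safe = False.
Set cold = True.
  then (NOT cold OR NOT light) forces light = False.
  then (NOT cold OR NOT ready OR safe) forces ready = False.
  then (NOT key OR light OR ready) forces key = False.
  then (busy OR light OR ready) forces busy = True.
  then (key OR NOT net OR ready) forces net = False.
Set cache = True.
  then (NOT cache OR NOT gpu OR safe) forces gpu = False.
Set pump = False.
All clauses satisfied.

safe = False, cold = True, cache = True, net = False, pump = False, gpu = False, ready = False, busy = True, key = False, light = False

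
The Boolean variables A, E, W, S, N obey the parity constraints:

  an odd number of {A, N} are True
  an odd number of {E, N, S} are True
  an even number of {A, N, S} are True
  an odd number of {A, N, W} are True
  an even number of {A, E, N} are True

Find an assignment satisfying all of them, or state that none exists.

A: False, E: True, W: False, S: True, N: True

{A, N}: 1 true → odd ✓
{E, N, S}: 3 true → odd ✓
{A, N, S}: 2 true → even ✓
{A, N, W}: 1 true → odd ✓
{A, E, N}: 2 true → even ✓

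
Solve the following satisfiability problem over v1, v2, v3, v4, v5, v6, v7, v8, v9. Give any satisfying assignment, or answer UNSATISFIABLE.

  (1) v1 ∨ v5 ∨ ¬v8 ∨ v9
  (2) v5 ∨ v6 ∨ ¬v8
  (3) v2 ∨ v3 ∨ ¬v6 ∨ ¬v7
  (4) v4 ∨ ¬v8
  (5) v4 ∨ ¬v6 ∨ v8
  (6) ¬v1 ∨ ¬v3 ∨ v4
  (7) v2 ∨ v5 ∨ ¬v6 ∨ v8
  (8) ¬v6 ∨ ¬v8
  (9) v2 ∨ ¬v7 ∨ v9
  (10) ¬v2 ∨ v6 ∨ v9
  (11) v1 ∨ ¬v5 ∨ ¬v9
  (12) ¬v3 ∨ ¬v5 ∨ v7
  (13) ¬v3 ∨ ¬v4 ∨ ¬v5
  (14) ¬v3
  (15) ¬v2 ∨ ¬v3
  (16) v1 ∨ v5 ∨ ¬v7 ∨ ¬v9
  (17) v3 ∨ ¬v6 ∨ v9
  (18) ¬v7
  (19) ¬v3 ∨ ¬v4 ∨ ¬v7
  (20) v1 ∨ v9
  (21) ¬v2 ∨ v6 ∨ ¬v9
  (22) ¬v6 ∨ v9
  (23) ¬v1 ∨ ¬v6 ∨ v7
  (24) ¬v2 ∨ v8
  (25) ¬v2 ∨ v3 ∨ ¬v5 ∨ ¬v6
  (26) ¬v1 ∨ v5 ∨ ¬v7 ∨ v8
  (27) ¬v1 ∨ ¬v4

Unit clause (¬v3) forces v3 = False.
Unit clause (¬v7) forces v7 = False.
Set v1 = True.
  then (¬v1 ∨ ¬v6 ∨ v7) forces v6 = False.
  then (¬v1 ∨ ¬v4) forces v4 = False.
  then (v4 ∨ ¬v8) forces v8 = False.
  then (¬v2 ∨ v8) forces v2 = False.
Set v5 = True.
Set v9 = False.
All clauses satisfied.

v1: True, v2: False, v3: False, v4: False, v5: True, v6: False, v7: False, v8: False, v9: False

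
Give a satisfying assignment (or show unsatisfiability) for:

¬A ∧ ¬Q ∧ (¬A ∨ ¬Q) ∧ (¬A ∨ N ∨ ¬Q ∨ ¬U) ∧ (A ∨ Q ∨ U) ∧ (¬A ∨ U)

N = True; Q = False; A = False; U = True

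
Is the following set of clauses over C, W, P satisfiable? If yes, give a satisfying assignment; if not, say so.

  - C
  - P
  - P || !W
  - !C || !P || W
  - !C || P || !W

C = True, W = True, P = True

Unit clause (C) forces C = True.
Unit clause (P) forces P = True.
In (!C || !P || W) only W is left, so W = True.
Check each clause:
  (C): C holds.
  (P): P holds.
  (P || !W): P holds.
  (!C || !P || W): W holds.
  (!C || P || !W): P holds.
All clauses satisfied.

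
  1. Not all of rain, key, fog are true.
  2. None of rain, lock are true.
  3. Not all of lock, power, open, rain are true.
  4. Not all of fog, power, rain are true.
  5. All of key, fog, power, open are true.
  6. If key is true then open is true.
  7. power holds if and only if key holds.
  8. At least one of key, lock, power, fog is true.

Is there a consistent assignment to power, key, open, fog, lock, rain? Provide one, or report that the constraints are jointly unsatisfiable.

power: True, key: True, open: True, fog: True, lock: False, rain: False

  (1) {rain, key, fog}: 2/3 true — not all ✓
  (2) {rain, lock}: 0 true — none ✓
  (3) {lock, power, open, rain}: 2/4 true — not all ✓
  (4) {fog, power, rain}: 2/3 true — not all ✓
  (5) {key, fog, power, open}: all 4 true ✓
  (6) key=T ⇒ open: T ✓
  (7) power=T, key=T — same ✓
  (8) {key, lock, power, fog}: 3 true — at least one ✓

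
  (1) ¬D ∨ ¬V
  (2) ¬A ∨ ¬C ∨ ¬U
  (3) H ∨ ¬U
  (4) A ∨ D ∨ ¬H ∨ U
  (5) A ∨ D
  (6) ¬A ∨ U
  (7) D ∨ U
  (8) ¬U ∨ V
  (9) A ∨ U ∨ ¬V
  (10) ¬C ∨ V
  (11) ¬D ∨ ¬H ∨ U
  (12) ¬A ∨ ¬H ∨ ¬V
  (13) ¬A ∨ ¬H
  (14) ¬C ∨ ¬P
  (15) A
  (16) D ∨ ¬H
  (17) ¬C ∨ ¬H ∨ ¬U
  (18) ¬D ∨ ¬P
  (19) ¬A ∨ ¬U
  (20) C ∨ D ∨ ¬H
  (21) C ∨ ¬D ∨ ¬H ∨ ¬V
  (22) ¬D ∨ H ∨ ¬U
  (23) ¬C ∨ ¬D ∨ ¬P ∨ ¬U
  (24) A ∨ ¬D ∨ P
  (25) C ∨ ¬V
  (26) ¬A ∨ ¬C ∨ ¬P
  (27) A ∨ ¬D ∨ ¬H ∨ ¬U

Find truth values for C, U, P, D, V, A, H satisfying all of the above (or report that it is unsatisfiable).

No satisfying assignment exists.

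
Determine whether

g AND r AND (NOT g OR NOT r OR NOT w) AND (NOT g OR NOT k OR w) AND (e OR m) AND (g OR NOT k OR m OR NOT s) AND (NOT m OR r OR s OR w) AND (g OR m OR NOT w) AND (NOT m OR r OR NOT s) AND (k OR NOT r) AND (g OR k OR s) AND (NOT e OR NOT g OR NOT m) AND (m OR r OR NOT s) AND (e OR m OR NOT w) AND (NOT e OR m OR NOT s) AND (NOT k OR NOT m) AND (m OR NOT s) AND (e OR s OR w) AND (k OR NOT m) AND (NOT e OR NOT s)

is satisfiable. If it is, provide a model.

Unsatisfiable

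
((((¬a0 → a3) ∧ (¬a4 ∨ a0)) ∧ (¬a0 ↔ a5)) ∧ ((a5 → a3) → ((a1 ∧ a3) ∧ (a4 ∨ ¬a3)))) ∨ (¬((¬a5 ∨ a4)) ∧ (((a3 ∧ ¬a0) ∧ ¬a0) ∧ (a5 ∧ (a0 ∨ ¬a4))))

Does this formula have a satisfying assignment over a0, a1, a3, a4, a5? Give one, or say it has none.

a0: True, a1: True, a3: True, a4: True, a5: False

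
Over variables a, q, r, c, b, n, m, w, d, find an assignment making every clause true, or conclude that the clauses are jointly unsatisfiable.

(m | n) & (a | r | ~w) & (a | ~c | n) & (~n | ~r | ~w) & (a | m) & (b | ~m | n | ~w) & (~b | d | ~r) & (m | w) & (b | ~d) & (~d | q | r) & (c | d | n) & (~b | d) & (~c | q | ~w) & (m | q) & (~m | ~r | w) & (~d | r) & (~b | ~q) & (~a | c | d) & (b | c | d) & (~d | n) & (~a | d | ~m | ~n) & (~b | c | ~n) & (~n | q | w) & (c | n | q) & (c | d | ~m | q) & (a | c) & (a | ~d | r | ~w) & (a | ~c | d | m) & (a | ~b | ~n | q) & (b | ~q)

Set a = True.
Try q = True:
  (~b | ~q) forces b = False.
  clause (b | ~q) is falsified — backtrack.
So q = False.
  then (m | q) forces m = True.
Set r = False.
  then (~d | q | r) forces d = False.
  then (~b | d) forces b = False.
  then (~a | c | d) forces c = True.
  then (~a | d | ~m | ~n) forces n = False.
  then (b | ~m | n | ~w) forces w = False.
All clauses satisfied.

a: True; q: False; r: False; c: True; b: False; n: False; m: True; w: False; d: False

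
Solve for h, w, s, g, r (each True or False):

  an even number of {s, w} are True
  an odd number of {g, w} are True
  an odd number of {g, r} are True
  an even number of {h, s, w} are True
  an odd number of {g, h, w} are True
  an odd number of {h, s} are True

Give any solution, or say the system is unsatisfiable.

h = False, w = True, s = True, g = False, r = True

{s, w}: 2 true → even ✓
{g, w}: 1 true → odd ✓
{g, r}: 1 true → odd ✓
{h, s, w}: 2 true → even ✓
{g, h, w}: 1 true → odd ✓
{h, s}: 1 true → odd ✓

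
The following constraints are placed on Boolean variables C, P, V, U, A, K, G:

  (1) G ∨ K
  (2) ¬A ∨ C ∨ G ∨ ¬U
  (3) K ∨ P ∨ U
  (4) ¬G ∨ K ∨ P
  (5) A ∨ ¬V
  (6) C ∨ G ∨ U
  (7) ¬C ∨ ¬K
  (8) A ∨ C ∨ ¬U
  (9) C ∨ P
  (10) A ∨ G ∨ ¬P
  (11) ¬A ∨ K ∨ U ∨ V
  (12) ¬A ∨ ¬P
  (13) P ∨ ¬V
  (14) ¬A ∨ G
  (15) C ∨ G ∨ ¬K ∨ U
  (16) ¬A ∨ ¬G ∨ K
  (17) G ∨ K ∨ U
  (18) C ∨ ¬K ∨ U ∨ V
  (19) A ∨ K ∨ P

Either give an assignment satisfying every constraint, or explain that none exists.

C = True, P = True, V = False, U = False, A = False, K = False, G = True

Set C = True.
  then (¬C ∨ ¬K) forces K = False.
  then (G ∨ K) forces G = True.
  then (¬G ∨ K ∨ P) forces P = True.
  then (¬A ∨ ¬P) forces A = False.
  then (A ∨ ¬V) forces V = False.
Set U = False.
All clauses satisfied.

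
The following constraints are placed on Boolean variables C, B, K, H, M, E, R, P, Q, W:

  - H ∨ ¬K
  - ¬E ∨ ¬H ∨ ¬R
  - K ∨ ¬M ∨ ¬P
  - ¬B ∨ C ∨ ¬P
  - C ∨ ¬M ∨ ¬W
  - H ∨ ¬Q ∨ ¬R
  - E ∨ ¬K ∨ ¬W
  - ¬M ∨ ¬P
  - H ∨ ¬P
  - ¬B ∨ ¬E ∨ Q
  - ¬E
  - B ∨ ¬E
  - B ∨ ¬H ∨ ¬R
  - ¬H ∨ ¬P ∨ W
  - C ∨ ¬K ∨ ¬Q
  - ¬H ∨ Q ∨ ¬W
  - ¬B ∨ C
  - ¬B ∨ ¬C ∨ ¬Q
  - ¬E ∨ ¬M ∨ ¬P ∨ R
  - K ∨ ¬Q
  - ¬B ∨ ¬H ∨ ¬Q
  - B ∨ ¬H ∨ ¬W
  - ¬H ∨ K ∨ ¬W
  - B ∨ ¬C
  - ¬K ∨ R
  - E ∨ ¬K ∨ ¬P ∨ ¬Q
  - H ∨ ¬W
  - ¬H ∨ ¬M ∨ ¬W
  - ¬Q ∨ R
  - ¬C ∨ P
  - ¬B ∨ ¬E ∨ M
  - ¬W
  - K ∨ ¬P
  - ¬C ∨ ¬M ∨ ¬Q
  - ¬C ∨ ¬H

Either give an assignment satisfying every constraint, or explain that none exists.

Unit clause (¬E) forces E = False.
Unit clause (¬W) forces W = False.
Set C = False.
  then (¬B ∨ C) forces B = False.
Try K = True:
  (H ∨ ¬K) forces H = True.
  (B ∨ ¬H ∨ ¬R) forces R = False.
  clause (¬K ∨ R) is falsified — backtrack.
So K = False.
  then (K ∨ ¬Q) forces Q = False.
  then (K ∨ ¬P) forces P = False.
Set H = False.
Set M = True.
Set R = True.
All clauses satisfied.

C = False, B = False, K = False, H = False, M = True, E = False, R = True, P = False, Q = False, W = False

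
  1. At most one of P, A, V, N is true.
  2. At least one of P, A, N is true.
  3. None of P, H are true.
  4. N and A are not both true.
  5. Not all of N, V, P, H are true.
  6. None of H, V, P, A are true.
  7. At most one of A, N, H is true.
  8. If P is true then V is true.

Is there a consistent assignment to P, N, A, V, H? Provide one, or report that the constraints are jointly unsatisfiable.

P: False; N: True; A: False; V: False; H: False

  (1) {P, A, V, N}: 1 true — at most one ✓
  (2) {P, A, N}: 1 true — at least one ✓
  (3) {P, H}: 0 true — none ✓
  (4) N=T, A=F — not both ✓
  (5) {N, V, P, H}: 1/4 true — not all ✓
  (6) {H, V, P, A}: 0 true — none ✓
  (7) {A, N, H}: 1 true — at most one ✓
  (8) P=F ⇒ V: vacuous ✓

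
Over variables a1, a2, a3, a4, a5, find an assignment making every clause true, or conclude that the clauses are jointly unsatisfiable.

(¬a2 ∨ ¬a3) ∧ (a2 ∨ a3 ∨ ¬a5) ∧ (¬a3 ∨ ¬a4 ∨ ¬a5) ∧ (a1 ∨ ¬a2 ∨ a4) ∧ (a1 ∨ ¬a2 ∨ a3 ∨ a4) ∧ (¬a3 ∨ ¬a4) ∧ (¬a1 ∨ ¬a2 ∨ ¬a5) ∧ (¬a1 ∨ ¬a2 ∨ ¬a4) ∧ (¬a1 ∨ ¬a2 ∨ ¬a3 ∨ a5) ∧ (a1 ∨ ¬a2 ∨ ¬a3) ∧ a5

Unit clause (a5) forces a5 = True.
Set a1 = False.
Set a2 = False.
  then (a2 ∨ a3 ∨ ¬a5) forces a3 = True.
  then (¬a3 ∨ ¬a4 ∨ ¬a5) forces a4 = False.
All clauses satisfied.

a1 = False, a2 = False, a3 = True, a4 = False, a5 = True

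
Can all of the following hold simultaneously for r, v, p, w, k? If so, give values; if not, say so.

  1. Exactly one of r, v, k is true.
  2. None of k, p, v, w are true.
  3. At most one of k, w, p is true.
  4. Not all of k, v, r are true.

r = True, v = False, p = False, w = False, k = False

  (1) {r, v, k}: 1 true — exactly one ✓
  (2) {k, p, v, w}: 0 true — none ✓
  (3) {k, w, p}: 0 true — at most one ✓
  (4) {k, v, r}: 1/3 true — not all ✓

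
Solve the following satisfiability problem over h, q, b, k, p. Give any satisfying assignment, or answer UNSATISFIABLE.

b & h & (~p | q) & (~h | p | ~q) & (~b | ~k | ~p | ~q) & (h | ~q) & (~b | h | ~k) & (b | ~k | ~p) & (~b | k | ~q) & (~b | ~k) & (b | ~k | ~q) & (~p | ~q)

h: True, q: False, b: True, k: False, p: False

Unit clause (b) forces b = True.
Unit clause (h) forces h = True.
In (~b | ~k) only ~k is left, so k = False.
In (~b | k | ~q) only ~q is left, so q = False.
In (~p | q) only ~p is left, so p = False.
All clauses satisfied.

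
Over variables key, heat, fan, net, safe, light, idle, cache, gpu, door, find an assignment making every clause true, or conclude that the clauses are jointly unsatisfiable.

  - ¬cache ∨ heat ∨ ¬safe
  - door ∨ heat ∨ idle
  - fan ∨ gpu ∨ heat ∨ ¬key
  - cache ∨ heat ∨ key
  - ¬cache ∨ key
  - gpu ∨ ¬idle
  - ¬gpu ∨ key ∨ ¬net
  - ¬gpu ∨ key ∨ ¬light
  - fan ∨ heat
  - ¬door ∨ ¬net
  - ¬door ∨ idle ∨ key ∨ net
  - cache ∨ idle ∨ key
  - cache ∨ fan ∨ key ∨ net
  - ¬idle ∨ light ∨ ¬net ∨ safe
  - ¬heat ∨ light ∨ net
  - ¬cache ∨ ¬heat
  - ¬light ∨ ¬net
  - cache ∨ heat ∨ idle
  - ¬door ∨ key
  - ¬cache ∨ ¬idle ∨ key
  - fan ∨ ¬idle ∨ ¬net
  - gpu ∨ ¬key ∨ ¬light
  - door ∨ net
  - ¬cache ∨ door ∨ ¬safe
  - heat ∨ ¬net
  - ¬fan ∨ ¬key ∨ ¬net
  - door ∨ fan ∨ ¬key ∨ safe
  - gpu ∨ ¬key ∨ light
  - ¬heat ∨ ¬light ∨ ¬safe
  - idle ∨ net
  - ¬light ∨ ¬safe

Set key = True.
Set heat = False.
  then (fan ∨ heat) forces fan = True.
  then (heat ∨ ¬net) forces net = False.
  then (idle ∨ net) forces idle = True.
  then (gpu ∨ ¬idle) forces gpu = True.
  then (door ∨ net) forces door = True.
Set safe = False.
Set light = False.
Set cache = False.
All clauses satisfied.

key = True, heat = False, fan = True, net = False, safe = False, light = False, idle = True, cache = False, gpu = True, door = True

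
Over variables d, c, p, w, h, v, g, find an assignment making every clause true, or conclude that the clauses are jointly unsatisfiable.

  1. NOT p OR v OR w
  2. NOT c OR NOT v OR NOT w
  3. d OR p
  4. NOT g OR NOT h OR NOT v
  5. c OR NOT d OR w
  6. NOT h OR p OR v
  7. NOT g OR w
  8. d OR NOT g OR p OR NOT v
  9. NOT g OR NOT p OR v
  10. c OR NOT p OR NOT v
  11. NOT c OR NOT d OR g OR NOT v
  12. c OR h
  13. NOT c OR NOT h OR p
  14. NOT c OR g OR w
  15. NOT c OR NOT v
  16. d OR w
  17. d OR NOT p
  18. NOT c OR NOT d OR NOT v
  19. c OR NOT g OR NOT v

d: True, c: False, p: True, w: True, h: True, v: False, g: False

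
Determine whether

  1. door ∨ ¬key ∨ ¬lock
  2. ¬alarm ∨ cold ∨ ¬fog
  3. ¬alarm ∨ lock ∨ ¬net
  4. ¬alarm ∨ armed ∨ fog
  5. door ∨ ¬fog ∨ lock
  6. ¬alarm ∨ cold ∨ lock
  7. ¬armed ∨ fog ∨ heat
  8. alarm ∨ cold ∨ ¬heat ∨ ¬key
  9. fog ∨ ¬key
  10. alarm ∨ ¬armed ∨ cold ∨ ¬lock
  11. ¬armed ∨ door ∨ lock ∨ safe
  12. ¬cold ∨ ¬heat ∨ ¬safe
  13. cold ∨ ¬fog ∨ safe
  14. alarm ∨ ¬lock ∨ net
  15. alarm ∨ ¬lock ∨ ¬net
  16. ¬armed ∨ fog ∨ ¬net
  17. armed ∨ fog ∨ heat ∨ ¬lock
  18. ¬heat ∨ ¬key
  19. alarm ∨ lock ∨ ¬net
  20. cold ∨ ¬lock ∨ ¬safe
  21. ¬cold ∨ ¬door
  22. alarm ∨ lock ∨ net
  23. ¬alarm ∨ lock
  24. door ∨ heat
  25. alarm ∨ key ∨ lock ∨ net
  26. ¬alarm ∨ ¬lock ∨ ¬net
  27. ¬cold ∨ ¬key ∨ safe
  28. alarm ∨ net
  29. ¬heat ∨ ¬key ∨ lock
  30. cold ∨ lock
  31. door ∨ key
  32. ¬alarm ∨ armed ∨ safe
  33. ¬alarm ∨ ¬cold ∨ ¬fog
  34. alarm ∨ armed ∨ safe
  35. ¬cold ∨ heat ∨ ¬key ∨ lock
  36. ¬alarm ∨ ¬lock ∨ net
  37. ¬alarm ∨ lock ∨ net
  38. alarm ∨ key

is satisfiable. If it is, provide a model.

Case alarm = True:
  (¬alarm ∨ lock) forces lock = True.
  (¬alarm ∨ ¬lock ∨ ¬net) forces net = False.
  Clause (¬alarm ∨ ¬lock ∨ net) is falsified — contradiction.
Case alarm = False:
  (alarm ∨ net) forces net = True.
  (alarm ∨ ¬lock ∨ ¬net) forces lock = False.
  Clause (alarm ∨ lock ∨ ¬net) is falsified — contradiction.
Both cases fail, so the formula is unsatisfiable.

Unsatisfiable — no assignment works.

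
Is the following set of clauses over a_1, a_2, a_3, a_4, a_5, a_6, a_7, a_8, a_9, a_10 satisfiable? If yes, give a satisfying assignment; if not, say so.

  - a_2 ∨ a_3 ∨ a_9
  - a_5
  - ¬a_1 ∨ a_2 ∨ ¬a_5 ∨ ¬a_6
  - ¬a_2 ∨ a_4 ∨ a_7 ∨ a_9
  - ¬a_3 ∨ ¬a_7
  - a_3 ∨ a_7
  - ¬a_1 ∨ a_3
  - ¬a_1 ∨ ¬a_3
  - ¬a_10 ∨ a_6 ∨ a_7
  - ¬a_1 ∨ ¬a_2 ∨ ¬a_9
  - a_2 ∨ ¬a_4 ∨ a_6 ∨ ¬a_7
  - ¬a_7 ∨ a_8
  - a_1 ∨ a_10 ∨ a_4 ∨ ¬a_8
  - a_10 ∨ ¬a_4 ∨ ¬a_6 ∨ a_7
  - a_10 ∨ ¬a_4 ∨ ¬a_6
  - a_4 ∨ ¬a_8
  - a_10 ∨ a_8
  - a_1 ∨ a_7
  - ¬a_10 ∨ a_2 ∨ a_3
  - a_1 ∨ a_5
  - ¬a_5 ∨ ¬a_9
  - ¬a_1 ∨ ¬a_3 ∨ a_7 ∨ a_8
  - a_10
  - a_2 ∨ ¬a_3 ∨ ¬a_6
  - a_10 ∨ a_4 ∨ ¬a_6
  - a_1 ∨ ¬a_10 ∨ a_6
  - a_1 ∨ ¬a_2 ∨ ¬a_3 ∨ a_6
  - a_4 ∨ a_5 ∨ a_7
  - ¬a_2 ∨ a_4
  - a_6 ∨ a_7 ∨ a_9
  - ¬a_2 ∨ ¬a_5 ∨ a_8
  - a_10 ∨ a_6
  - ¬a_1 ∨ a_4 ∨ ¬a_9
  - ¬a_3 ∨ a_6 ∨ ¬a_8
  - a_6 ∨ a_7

a_1: False, a_2: True, a_3: False, a_4: True, a_5: True, a_6: True, a_7: True, a_8: True, a_9: False, a_10: True

Unit clause (a_5) forces a_5 = True.
In (¬a_5 ∨ ¬a_9) only ¬a_9 is left, so a_9 = False.
Unit clause (a_10) forces a_10 = True.
Try a_1 = True:
  (¬a_1 ∨ a_3) forces a_3 = True.
  clause (¬a_1 ∨ ¬a_3) is falsified — backtrack.
So a_1 = False.
  then (a_1 ∨ a_7) forces a_7 = True.
  then (a_1 ∨ ¬a_10 ∨ a_6) forces a_6 = True.
  then (¬a_3 ∨ ¬a_7) forces a_3 = False.
  then (¬a_7 ∨ a_8) forces a_8 = True.
  then (a_4 ∨ ¬a_8) forces a_4 = True.
  then (¬a_10 ∨ a_2 ∨ a_3) forces a_2 = True.
All clauses satisfied.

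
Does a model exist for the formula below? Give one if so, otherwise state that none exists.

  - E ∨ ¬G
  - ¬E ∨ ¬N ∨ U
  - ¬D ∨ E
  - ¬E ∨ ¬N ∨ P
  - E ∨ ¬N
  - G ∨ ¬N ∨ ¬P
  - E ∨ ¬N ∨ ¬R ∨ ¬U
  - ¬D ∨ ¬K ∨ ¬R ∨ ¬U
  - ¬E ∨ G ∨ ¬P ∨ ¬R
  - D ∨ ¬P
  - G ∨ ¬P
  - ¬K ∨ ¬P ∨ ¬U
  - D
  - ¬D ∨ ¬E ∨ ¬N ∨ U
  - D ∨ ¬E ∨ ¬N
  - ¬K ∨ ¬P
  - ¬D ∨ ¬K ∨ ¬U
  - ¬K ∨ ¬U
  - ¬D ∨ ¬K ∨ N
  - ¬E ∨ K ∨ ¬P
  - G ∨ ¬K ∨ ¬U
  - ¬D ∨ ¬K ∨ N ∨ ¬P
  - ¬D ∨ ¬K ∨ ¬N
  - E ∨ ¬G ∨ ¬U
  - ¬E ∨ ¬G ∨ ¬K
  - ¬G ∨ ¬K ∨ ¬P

G=F; E=T; D=T; U=F; P=F; R=F; N=F; K=F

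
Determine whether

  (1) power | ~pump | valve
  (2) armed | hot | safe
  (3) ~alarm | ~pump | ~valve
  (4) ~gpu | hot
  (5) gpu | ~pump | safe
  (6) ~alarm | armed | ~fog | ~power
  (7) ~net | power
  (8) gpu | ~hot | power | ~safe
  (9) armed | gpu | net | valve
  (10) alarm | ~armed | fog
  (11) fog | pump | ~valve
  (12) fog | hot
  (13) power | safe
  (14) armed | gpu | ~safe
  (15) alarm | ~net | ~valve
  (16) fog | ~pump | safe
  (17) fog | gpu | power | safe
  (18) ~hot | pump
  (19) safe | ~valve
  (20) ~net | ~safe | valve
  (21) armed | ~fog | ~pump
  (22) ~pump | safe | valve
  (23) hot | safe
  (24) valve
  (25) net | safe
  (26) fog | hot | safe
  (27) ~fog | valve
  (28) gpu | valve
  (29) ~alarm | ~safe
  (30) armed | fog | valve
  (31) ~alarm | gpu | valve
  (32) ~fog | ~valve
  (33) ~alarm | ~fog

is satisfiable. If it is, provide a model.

Unit clause (valve) forces valve = True.
In (~fog | ~valve) only ~fog is left, so fog = False.
In (fog | pump | ~valve) only pump is left, so pump = True.
In (fog | hot) only hot is left, so hot = True.
In (fog | ~pump | safe) only safe is left, so safe = True.
In (~alarm | ~safe) only ~alarm is left, so alarm = False.
In (alarm | ~armed | fog) only ~armed is left, so armed = False.
In (armed | gpu | ~safe) only gpu is left, so gpu = True.
In (alarm | ~net | ~valve) only ~net is left, so net = False.
Set power = True.
All clauses satisfied.

alarm: False, power: True, pump: True, valve: True, safe: True, fog: False, gpu: True, armed: False, net: False, hot: True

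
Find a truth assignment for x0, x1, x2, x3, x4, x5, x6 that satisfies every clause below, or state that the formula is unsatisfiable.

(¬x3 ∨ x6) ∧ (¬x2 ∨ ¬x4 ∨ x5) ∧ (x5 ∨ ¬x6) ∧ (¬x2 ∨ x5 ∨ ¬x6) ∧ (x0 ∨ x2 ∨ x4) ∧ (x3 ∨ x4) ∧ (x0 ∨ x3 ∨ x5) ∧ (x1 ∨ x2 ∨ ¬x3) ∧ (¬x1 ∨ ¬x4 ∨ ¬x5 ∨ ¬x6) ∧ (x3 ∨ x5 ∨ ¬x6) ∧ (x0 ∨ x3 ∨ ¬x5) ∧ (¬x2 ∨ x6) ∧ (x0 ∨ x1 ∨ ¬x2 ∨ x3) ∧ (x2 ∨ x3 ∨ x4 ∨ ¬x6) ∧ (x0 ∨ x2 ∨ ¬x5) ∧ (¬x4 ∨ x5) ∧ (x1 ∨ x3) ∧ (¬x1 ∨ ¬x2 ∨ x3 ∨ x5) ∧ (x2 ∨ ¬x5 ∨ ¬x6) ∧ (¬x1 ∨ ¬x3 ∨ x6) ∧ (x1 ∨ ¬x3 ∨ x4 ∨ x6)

x0=T, x1=F, x2=T, x3=T, x4=T, x5=T, x6=T

Set x0 = True.
Set x1 = False.
  then (x1 ∨ x3) forces x3 = True.
  then (¬x3 ∨ x6) forces x6 = True.
  then (x5 ∨ ¬x6) forces x5 = True.
  then (x1 ∨ x2 ∨ ¬x3) forces x2 = True.
Set x4 = True.
All clauses satisfied.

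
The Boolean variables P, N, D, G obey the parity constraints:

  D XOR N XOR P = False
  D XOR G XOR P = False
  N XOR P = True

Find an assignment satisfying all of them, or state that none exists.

P=F, N=T, D=T, G=T

D XOR N XOR P = T XOR T XOR F = False ✓
D XOR G XOR P = T XOR T XOR F = False ✓
N XOR P = T XOR F = True ✓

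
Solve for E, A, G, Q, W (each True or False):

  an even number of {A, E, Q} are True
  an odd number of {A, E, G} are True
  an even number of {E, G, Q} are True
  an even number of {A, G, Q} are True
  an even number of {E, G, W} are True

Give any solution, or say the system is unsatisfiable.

E=T; A=T; G=T; Q=F; W=F

{A, E, Q}: 2 true → even ✓
{A, E, G}: 3 true → odd ✓
{E, G, Q}: 2 true → even ✓
{A, G, Q}: 2 true → even ✓
{E, G, W}: 2 true → even ✓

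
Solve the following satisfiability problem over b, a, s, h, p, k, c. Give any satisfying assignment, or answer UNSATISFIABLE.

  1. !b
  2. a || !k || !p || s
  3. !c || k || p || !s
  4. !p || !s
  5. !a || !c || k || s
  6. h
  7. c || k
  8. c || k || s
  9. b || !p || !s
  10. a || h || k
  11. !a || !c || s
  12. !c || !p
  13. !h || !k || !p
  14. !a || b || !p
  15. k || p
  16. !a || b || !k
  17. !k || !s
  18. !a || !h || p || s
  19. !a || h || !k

b: False, a: False, s: False, h: True, p: False, k: True, c: False

Unit clause (!b) forces b = False.
Unit clause (h) forces h = True.
Try a = True:
  (!a || b || !p) forces p = False.
  (k || p) forces k = True.
  clause (!a || b || !k) is falsified — backtrack.
So a = False.
Try s = True:
  (!p || !s) forces p = False.
  (k || p) forces k = True.
  clause (!k || !s) is falsified — backtrack.
So s = False.
Set p = False.
  then (k || p) forces k = True.
Set c = False.
All clauses satisfied.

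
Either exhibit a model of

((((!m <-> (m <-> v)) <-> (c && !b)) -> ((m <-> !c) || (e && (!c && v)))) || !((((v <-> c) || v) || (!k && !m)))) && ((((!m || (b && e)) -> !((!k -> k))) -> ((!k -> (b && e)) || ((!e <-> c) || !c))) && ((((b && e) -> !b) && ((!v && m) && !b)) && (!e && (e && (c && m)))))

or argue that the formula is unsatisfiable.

No satisfying assignment exists.

Case e = True: the conjunct !e is False.
Case e = False: the conjunct e is False.
Both cases fail — unsatisfiable.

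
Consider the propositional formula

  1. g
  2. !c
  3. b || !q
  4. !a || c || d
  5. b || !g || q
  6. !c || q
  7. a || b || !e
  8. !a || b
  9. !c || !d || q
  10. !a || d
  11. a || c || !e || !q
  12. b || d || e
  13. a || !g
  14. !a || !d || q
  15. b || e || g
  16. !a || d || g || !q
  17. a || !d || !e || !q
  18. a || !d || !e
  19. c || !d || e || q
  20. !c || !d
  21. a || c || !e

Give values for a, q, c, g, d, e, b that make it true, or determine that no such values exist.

Unit clause (g) forces g = True.
Unit clause (!c) forces c = False.
In (a || !g) only a is left, so a = True.
In (!a || c || d) only d is left, so d = True.
In (!a || b) only b is left, so b = True.
In (!a || !d || q) only q is left, so q = True.
Set e = False.
All clauses satisfied.

a = True, q = True, c = False, g = True, d = True, e = False, b = True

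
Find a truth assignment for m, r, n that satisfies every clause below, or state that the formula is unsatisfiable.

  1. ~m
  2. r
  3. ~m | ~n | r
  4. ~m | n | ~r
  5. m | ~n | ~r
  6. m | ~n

m = False, r = True, n = False

Unit clause (~m) forces m = False.
Unit clause (r) forces r = True.
In (m | ~n | ~r) only ~n is left, so n = False.
Check each clause:
  (~m): ~m holds.
  (r): r holds.
  (~m | ~n | r): ~m holds.
  (~m | n | ~r): ~m holds.
  (m | ~n | ~r): ~n holds.
  (m | ~n): ~n holds.
All clauses satisfied.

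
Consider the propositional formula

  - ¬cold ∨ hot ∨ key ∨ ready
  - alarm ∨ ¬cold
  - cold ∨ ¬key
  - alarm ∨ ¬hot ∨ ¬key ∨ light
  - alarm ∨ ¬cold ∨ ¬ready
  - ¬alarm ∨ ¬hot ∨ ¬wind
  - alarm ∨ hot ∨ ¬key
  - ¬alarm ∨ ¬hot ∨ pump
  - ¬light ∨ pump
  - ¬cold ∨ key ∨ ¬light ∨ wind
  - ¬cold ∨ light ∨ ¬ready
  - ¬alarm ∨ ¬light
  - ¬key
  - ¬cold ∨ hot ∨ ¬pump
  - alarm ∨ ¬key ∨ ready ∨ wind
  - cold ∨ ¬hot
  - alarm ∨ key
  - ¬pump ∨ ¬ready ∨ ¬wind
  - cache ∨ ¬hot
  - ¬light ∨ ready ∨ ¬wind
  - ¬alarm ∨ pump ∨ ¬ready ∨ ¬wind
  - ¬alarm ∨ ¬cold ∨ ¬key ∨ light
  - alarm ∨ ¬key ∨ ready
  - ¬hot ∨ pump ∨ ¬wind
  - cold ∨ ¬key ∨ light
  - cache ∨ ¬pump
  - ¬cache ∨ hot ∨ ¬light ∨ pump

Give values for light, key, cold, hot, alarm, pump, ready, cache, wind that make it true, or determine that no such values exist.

Unit clause (¬key) forces key = False.
In (alarm ∨ key) only alarm is left, so alarm = True.
In (¬alarm ∨ ¬light) only ¬light is left, so light = False.
Set cold = False.
  then (cold ∨ ¬hot) forces hot = False.
Set pump = False.
Set ready = False.
Set cache = False.
Set wind = True.
All clauses satisfied.

light = False, key = False, cold = False, hot = False, alarm = True, pump = False, ready = False, cache = False, wind = True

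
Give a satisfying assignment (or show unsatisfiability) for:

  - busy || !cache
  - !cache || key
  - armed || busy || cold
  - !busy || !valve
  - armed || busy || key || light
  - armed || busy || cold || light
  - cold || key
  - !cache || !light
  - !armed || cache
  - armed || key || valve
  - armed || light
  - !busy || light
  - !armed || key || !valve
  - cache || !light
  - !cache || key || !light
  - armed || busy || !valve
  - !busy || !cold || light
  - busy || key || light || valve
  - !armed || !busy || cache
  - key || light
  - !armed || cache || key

Case light = True:
  (!cache || !light) forces cache = False.
  Clause (cache || !light) is falsified — contradiction.
Case light = False:
  (armed || light) forces armed = True.
  (!armed || cache) forces cache = True.
  (busy || !cache) forces busy = True.
  Clause (!busy || light) is falsified — contradiction.
Both cases fail, so the formula is unsatisfiable.

Unsatisfiable — no assignment works.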